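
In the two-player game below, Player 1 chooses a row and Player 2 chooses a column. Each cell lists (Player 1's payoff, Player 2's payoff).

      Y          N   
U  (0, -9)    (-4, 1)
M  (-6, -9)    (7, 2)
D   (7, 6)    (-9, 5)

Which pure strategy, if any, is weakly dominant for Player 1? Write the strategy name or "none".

U fails to dominate M at N (-4<7).
M fails to dominate U at Y (-6<0).
D fails to dominate U at N (-9<-4).
No single strategy dominates all the others.

none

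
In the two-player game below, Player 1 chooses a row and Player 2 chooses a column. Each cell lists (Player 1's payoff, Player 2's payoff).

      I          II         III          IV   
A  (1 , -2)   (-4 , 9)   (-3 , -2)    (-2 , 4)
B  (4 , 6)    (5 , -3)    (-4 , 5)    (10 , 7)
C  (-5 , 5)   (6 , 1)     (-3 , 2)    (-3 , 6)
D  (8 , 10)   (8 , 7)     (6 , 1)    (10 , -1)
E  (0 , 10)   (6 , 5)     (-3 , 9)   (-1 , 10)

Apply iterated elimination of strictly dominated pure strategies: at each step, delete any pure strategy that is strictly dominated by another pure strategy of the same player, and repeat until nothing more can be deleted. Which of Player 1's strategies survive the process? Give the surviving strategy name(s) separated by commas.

Row A is eliminated: D beats it against every remaining column (I: 8>1, II: 8>-4, III: 6>-3, IV: 10>-2).
For Player 1, D strictly dominates C on the remaining columns (I: 8>-5, II: 8>6, III: 6>-3, IV: 10>-3); eliminate C.
Row E is eliminated: D beats it against every remaining column (I: 8>0, II: 8>6, III: 6>-3, IV: 10>-1).
For Player 2, I strictly dominates II on the remaining rows (B: 6>-3, D: 10>7); eliminate II.
Player 2's strategy III is strictly dominated by I (B: 6>5, D: 10>1) and is removed.
Among the remaining strategies, none is strictly dominated by another pure strategy of the same player, so the elimination stops.
Surviving strategies — Player 1: {B, D}; Player 2: {I, IV}.

B, D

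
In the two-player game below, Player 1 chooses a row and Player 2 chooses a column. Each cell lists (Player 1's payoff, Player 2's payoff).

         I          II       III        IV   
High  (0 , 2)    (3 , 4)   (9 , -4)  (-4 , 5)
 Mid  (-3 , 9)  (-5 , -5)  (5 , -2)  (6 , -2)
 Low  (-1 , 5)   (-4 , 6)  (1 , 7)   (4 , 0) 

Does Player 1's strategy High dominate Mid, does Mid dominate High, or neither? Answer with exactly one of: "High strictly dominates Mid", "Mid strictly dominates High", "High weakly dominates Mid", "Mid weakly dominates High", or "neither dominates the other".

High's payoffs vs Mid's, by Player 2's action — I: 0>-3, II: 3>-5, III: 9>5, IV: -4<6.
High does better at I, II, III but worse at IV; neither strategy dominates the other.

neither dominates the other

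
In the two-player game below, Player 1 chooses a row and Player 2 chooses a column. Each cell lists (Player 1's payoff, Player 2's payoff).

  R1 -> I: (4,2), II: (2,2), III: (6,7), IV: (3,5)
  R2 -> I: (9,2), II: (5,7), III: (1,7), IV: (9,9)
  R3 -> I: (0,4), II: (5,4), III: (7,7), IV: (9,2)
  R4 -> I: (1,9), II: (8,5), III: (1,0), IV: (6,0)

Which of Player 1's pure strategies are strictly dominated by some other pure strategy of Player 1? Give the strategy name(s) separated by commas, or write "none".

R1 is not dominated — it holds its own against R2 at III (6>1); R3 at I (4>0); R4 at I (4>1).
Nothing dominates R2: R1 at I (9>4); R3 at I (9>0); R4 at I (9>1).
R3: no other strategy beats it everywhere (R1 at II (5>2); R2 at II (5=5); R4 at III (7>1)).
R4: no other strategy beats it everywhere (R1 at II (8>2); R2 at II (8>5); R3 at I (1>0)).

none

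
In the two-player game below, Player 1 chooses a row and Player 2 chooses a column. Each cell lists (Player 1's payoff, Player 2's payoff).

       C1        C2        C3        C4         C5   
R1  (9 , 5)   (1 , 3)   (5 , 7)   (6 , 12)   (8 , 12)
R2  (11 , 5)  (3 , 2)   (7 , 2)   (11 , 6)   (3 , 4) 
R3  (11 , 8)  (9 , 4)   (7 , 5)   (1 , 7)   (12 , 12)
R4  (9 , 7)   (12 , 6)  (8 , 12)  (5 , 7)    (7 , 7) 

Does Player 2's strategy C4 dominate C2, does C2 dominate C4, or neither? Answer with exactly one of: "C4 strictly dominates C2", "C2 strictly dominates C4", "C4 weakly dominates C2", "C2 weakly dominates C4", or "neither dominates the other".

C4 strictly dominates C2

Compare C4 to C2 across each choice by Player 1: R1: 12>3, R2: 6>2, R3: 7>4, R4: 7>6.
Every comparison favours C4, so C4 strictly dominates C2.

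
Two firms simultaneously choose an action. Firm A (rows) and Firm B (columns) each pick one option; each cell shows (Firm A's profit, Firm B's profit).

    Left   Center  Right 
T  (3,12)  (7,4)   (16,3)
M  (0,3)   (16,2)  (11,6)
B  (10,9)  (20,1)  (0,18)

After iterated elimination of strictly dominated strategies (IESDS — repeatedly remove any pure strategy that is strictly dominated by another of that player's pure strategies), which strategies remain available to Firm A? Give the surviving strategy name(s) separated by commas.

T, B

Column Center is eliminated: Left beats it against every remaining row (T: 12>4, M: 3>2, B: 9>1).
For Firm A, T strictly dominates M on the remaining columns (Left: 3>0, Right: 16>11); eliminate M.
Among the remaining strategies, none is strictly dominated by another pure strategy of the same player, so the elimination stops.
Surviving strategies — Firm A: {T, B}; Firm B: {Left, Right}.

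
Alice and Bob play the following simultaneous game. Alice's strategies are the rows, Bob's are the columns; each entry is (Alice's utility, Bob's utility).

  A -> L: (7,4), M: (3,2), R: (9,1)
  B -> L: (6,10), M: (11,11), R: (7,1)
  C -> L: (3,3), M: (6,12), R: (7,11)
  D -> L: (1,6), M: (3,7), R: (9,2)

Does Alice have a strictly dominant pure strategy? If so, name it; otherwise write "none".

A fails to dominate B at M (3<11).
B fails to dominate A at L (6<7).
C fails to dominate A at L (3<7).
D fails to dominate A at L (1<7).
No single strategy dominates all the others.

none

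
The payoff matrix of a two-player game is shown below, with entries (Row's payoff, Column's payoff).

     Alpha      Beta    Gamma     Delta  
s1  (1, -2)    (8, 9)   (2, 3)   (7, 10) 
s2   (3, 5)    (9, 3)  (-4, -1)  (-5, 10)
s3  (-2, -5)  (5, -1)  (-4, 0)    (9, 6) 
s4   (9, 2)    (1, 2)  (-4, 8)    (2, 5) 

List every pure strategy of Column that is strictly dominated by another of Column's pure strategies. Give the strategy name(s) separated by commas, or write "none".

Alpha, Beta

Alpha: dominated, since Delta does at least as well everywhere (s1: 10>-2, s2: 10>5, s3: 6>-5, s4: 5>2).
Delta strictly dominates Beta — s1: 10>9, s2: 10>3, s3: 6>-1, s4: 5>2.
Nothing dominates Gamma: Alpha at s1 (3>-2); Beta at s3 (0>-1); Delta at s4 (8>5).
Nothing dominates Delta: Alpha at s1 (10>-2); Beta at s1 (10>9); Gamma at s1 (10>3).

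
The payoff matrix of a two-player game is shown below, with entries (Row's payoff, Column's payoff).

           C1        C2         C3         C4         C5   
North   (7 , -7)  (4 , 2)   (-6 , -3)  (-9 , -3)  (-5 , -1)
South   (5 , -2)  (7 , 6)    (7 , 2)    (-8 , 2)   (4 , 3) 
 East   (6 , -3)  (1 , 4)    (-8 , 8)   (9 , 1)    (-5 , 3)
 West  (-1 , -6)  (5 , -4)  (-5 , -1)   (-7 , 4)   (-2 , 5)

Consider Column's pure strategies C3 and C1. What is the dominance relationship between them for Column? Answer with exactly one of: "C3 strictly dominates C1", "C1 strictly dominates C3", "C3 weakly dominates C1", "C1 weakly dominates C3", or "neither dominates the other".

C3 strictly dominates C1

Compare C3 to C1 across each choice by Row: North: -3>-7, South: 2>-2, East: 8>-3, West: -1>-6.
Every comparison favours C3, so C3 strictly dominates C1.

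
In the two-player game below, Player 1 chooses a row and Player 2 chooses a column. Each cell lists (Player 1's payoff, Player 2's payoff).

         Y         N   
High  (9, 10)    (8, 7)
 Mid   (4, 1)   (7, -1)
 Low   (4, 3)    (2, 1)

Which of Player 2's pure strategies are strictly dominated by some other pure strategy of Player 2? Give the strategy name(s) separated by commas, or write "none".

N

Nothing dominates Y: N at High (10>7).
N is strictly dominated by Y (High: 10>7, Mid: 1>-1, Low: 3>1).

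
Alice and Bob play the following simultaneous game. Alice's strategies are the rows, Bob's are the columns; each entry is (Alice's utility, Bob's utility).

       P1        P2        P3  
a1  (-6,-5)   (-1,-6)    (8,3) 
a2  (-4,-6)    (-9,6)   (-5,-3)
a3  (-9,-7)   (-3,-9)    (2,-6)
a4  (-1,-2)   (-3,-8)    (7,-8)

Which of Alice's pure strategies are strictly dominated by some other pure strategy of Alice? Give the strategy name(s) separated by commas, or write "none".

a2, a3

Nothing dominates a1: a2 at P2 (-1>-9); a3 at P1 (-6>-9); a4 at P2 (-1>-3).
a2 is strictly dominated by a4 (P1: -1>-4, P2: -3>-9, P3: 7>-5).
a3: dominated, since a1 does at least as well everywhere (P1: -6>-9, P2: -1>-3, P3: 8>2).
a4: no other strategy beats it everywhere (a1 at P1 (-1>-6); a2 at P1 (-1>-4); a3 at P1 (-1>-9)).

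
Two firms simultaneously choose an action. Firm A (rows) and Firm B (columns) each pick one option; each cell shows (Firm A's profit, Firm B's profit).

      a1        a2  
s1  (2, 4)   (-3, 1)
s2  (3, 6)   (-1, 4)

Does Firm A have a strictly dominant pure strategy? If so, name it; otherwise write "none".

s2

s2 vs s1: a1: 3>2, a2: -1>-3.
s2 strictly beats every other strategy against every opponent action, so it is strictly dominant.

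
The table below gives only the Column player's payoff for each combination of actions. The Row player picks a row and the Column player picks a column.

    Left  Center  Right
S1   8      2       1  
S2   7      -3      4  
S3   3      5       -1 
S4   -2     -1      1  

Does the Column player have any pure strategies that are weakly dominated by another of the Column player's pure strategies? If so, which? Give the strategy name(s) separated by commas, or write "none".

none

Left: no other strategy beats it everywhere (Center at S1 (8>2); Right at S1 (8>1)).
Nothing dominates Center: Left at S3 (5>3); Right at S1 (2>1).
Right is not dominated — it holds its own against Left at S4 (1>-2); Center at S2 (4>-3).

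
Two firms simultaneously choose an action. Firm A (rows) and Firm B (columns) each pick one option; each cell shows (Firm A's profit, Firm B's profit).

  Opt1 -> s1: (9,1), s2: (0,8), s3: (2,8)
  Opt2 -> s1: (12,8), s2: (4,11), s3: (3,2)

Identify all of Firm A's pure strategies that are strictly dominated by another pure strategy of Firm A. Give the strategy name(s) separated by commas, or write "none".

Opt1 is strictly dominated by Opt2 (s1: 12>9, s2: 4>0, s3: 3>2).
Opt2: no other strategy beats it everywhere (Opt1 at s1 (12>9)).

Opt1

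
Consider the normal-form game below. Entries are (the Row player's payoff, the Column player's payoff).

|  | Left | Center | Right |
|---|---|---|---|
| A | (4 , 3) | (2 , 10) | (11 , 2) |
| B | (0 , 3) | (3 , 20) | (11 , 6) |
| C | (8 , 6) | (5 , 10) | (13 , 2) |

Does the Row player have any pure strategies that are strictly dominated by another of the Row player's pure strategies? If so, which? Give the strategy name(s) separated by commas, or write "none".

C strictly dominates A — Left: 8>4, Center: 5>2, Right: 13>11.
C strictly dominates B — Left: 8>0, Center: 5>3, Right: 13>11.
C: no other strategy beats it everywhere (A at Left (8>4); B at Left (8>0)).

A, B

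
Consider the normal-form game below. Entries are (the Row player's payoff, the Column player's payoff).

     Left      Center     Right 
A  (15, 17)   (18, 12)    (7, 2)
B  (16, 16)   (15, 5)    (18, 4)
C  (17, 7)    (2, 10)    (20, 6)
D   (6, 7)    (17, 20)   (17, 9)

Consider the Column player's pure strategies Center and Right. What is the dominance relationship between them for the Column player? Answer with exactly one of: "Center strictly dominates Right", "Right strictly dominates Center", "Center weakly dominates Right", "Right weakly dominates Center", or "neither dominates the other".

Center's payoffs vs Right's, by the Row player's action — A: 12>2, B: 5>4, C: 10>6, D: 20>9.
Center gives a strictly higher payoff against each opponent action, so Center strictly dominates Right.

Center strictly dominates Right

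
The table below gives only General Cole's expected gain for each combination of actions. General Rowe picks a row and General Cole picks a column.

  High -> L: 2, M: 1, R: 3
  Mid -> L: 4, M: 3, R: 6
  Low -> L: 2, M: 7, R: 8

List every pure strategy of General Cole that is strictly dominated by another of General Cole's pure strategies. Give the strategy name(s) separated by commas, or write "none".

R strictly dominates L — High: 3>2, Mid: 6>4, Low: 8>2.
M: dominated, since R does at least as well everywhere (High: 3>1, Mid: 6>3, Low: 8>7).
Nothing dominates R: L at High (3>2); M at High (3>1).

L, M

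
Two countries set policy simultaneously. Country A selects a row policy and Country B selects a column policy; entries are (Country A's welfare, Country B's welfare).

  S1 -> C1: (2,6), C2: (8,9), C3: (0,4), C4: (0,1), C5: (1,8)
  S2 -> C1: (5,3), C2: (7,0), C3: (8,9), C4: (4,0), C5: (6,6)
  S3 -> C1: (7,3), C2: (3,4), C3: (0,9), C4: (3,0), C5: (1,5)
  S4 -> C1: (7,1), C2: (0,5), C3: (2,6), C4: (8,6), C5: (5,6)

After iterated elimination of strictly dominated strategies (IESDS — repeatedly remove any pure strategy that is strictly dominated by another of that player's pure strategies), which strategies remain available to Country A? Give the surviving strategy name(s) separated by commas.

Country B's strategy C1 is strictly dominated by C5 (S1: 8>6, S2: 6>3, S3: 5>3, S4: 6>1) and is removed.
Row S3 is eliminated: S2 beats it against every remaining column (C2: 7>3, C3: 8>0, C4: 4>3, C5: 6>1).
Among the remaining strategies, none is strictly dominated by another pure strategy of the same player, so the elimination stops.
Surviving strategies — Country A: {S1, S2, S4}; Country B: {C2, C3, C4, C5}.

S1, S2, S4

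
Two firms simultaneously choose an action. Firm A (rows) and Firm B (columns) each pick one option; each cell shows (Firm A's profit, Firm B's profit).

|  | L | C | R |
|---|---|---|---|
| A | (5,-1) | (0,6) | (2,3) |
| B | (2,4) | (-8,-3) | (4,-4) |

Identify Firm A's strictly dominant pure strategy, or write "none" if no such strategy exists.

A fails to dominate B at R (2<4).
B fails to dominate A at L (2<5).
No single strategy dominates all the others.

none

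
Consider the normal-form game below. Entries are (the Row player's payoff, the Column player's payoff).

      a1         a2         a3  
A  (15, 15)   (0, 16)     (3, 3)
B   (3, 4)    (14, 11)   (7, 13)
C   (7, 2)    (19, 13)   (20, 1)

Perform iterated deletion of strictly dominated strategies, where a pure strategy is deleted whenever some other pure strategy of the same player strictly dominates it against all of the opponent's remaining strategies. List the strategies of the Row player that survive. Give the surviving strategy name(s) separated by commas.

The Row player's strategy B is strictly dominated by C (a1: 7>3, a2: 19>14, a3: 20>7) and is removed.
The Column player's strategy a1 is strictly dominated by a2 (A: 16>15, C: 13>2) and is removed.
The Row player's strategy A is strictly dominated by C (a2: 19>0, a3: 20>3) and is removed.
For the Column player, a2 strictly dominates a3 on the remaining rows (C: 13>1); eliminate a3.
Among the remaining strategies, none is strictly dominated by another pure strategy of the same player, so the elimination stops.
Surviving strategies — the Row player: {C}; the Column player: {a2}.

C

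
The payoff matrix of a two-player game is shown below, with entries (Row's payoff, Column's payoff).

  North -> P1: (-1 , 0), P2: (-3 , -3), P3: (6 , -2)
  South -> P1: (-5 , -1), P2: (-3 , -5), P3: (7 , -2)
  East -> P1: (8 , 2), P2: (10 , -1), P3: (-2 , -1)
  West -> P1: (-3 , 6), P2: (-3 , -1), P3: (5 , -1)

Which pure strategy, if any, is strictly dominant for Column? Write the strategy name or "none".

P1

P1 vs P2: North: 0>-3, South: -1>-5, East: 2>-1, West: 6>-1.
P1 vs P3: North: 0>-2, South: -1>-2, East: 2>-1, West: 6>-1.
P1 strictly beats every other strategy against every opponent action, so it is strictly dominant.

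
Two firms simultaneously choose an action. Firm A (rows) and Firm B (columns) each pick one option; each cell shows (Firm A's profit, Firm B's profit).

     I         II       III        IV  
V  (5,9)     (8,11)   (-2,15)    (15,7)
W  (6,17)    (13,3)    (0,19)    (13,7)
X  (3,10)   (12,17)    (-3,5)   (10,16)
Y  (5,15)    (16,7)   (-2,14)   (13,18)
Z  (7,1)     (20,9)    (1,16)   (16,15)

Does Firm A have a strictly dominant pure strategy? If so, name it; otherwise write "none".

Z

Z vs V: I: 7>5, II: 20>8, III: 1>-2, IV: 16>15.
Z vs W: I: 7>6, II: 20>13, III: 1>0, IV: 16>13.
Z vs X: I: 7>3, II: 20>12, III: 1>-3, IV: 16>10.
Z vs Y: I: 7>5, II: 20>16, III: 1>-2, IV: 16>13.
Z strictly beats every other strategy against every opponent action, so it is strictly dominant.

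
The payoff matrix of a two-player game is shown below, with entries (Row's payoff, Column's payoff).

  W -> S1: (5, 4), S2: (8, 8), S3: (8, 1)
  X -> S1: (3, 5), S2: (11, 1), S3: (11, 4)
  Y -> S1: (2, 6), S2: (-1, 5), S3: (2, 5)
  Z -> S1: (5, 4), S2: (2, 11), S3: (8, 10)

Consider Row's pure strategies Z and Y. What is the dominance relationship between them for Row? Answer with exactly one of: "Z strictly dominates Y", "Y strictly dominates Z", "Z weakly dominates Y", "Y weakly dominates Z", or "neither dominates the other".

Z strictly dominates Y

Z's payoffs vs Y's, by Column's action — S1: 5>2, S2: 2>-1, S3: 8>2.
Z gives a strictly higher payoff against every action of Column, so Z strictly dominates Y.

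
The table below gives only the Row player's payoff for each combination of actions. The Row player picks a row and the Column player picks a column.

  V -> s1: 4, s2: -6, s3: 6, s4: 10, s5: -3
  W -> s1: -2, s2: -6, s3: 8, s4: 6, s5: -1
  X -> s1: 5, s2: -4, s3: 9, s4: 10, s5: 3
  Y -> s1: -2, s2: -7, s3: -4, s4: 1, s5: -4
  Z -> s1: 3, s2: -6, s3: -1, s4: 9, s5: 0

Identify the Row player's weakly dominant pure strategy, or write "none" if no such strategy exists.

X vs V: s1: 5>4, s2: -4>-6, s3: 9>6, s4: 10=10, s5: 3>-3.
X vs W: s1: 5>-2, s2: -4>-6, s3: 9>8, s4: 10>6, s5: 3>-1.
X vs Y: s1: 5>-2, s2: -4>-7, s3: 9>-4, s4: 10>1, s5: 3>-4.
X vs Z: s1: 5>3, s2: -4>-6, s3: 9>-1, s4: 10>9, s5: 3>0.
X is at least as good as every other strategy against every opponent action, so it is weakly dominant.

X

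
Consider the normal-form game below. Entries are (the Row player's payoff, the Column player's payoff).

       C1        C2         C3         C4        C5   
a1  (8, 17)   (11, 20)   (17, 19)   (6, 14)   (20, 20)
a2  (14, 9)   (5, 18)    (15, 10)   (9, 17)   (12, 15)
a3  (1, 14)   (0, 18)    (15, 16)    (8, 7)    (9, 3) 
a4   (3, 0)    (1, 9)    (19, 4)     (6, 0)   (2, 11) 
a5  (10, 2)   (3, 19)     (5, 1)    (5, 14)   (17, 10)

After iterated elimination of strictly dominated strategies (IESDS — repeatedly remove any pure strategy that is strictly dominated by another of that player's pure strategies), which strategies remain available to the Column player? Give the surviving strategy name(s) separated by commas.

C2, C5

For the Column player, C2 strictly dominates C1 on the remaining rows (a1: 20>17, a2: 18>9, a3: 18>14, a4: 9>0, a5: 19>2); eliminate C1.
The Row player's strategy a5 is strictly dominated by a1 (C2: 11>3, C3: 17>5, C4: 6>5, C5: 20>17) and is removed.
For the Column player, C2 strictly dominates C3 on the remaining rows (a1: 20>19, a2: 18>10, a3: 18>16, a4: 9>4); eliminate C3.
For the Row player, a2 strictly dominates a3 on the remaining columns (C2: 5>0, C4: 9>8, C5: 12>9); eliminate a3.
Row a4 is eliminated: a2 beats it against every remaining column (C2: 5>1, C4: 9>6, C5: 12>2).
The Column player's strategy C4 is strictly dominated by C2 (a1: 20>14, a2: 18>17) and is removed.
For the Row player, a1 strictly dominates a2 on the remaining columns (C2: 11>5, C5: 20>12); eliminate a2.
Among the remaining strategies, none is strictly dominated by another pure strategy of the same player, so the elimination stops.
Surviving strategies — the Row player: {a1}; the Column player: {C2, C5}.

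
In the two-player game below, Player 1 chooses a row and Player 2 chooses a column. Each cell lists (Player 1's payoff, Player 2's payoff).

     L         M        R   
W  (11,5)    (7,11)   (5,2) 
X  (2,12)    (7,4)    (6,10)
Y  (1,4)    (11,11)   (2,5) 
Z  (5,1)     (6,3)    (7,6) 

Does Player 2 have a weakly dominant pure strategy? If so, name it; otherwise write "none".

none

L fails to dominate M at W (5<11).
M fails to dominate L at X (4<12).
R fails to dominate L at W (2<5).
No single strategy dominates all the others.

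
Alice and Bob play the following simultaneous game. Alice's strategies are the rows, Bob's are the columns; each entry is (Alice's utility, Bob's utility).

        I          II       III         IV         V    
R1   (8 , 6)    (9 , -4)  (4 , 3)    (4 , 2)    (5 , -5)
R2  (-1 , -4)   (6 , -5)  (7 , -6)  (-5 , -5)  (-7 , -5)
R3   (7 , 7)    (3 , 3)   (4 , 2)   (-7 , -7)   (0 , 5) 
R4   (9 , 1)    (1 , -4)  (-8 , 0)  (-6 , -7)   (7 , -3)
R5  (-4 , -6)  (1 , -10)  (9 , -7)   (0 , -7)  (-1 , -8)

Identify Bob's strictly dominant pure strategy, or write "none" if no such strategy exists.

I vs II: R1: 6>-4, R2: -4>-5, R3: 7>3, R4: 1>-4, R5: -6>-10.
I vs III: R1: 6>3, R2: -4>-6, R3: 7>2, R4: 1>0, R5: -6>-7.
I vs IV: R1: 6>2, R2: -4>-5, R3: 7>-7, R4: 1>-7, R5: -6>-7.
I vs V: R1: 6>-5, R2: -4>-5, R3: 7>5, R4: 1>-3, R5: -6>-8.
I strictly beats every other strategy against every opponent action, so it is strictly dominant.

I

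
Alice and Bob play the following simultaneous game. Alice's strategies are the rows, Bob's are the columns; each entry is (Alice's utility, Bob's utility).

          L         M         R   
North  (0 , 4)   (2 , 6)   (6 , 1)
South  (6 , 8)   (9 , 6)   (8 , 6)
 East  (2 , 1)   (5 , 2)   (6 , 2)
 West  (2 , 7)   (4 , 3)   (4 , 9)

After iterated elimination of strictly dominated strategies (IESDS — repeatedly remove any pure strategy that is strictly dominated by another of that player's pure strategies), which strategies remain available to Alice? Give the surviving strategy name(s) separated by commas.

South

Row North is eliminated: South beats it against every remaining column (L: 6>0, M: 9>2, R: 8>6).
Alice's strategy East is strictly dominated by South (L: 6>2, M: 9>5, R: 8>6) and is removed.
Row West is eliminated: South beats it against every remaining column (L: 6>2, M: 9>4, R: 8>4).
Column M is eliminated: L beats it against every remaining row (South: 8>6).
Column R is eliminated: L beats it against every remaining row (South: 8>6).
Among the remaining strategies, none is strictly dominated by another pure strategy of the same player, so the elimination stops.
Surviving strategies — Alice: {South}; Bob: {L}.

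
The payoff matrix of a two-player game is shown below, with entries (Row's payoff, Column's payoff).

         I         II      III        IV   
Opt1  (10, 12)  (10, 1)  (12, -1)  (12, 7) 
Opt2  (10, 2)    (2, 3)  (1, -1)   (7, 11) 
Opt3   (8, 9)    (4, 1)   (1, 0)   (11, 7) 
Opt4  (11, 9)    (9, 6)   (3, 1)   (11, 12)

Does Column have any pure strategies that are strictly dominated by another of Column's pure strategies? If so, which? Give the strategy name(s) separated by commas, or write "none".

II, III

I: no other strategy beats it everywhere (II at Opt1 (12>1); III at Opt1 (12>-1); IV at Opt1 (12>7)).
IV strictly dominates II — Opt1: 7>1, Opt2: 11>3, Opt3: 7>1, Opt4: 12>6.
III: dominated, since I does at least as well everywhere (Opt1: 12>-1, Opt2: 2>-1, Opt3: 9>0, Opt4: 9>1).
Nothing dominates IV: I at Opt2 (11>2); II at Opt1 (7>1); III at Opt1 (7>-1).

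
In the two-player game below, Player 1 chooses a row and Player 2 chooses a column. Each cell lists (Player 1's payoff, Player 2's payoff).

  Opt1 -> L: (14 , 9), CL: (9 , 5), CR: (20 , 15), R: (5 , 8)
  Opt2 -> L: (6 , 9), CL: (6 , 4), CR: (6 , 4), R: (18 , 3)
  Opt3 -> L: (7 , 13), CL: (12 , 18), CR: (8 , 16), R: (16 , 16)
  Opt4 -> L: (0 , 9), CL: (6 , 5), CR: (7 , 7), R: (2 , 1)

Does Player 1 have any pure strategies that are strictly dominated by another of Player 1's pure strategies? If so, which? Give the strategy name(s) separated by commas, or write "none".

Opt4

Opt1 is not dominated — it holds its own against Opt2 at L (14>6); Opt3 at L (14>7); Opt4 at L (14>0).
Opt2: no other strategy beats it everywhere (Opt1 at R (18>5); Opt3 at R (18>16); Opt4 at L (6>0)).
Nothing dominates Opt3: Opt1 at CL (12>9); Opt2 at L (7>6); Opt4 at L (7>0).
Opt4 is strictly dominated by Opt1 (L: 14>0, CL: 9>6, CR: 20>7, R: 5>2).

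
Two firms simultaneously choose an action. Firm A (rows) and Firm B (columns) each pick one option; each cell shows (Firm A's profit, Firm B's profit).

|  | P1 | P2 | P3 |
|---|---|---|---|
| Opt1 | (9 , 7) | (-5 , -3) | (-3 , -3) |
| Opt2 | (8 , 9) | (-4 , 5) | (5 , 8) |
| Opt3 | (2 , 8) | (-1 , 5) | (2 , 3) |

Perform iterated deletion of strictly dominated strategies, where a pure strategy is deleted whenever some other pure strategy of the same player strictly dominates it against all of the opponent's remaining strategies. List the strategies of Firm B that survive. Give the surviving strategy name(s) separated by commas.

P1

Column P2 is eliminated: P1 beats it against every remaining row (Opt1: 7>-3, Opt2: 9>5, Opt3: 8>5).
For Firm A, Opt2 strictly dominates Opt3 on the remaining columns (P1: 8>2, P3: 5>2); eliminate Opt3.
For Firm B, P1 strictly dominates P3 on the remaining rows (Opt1: 7>-3, Opt2: 9>8); eliminate P3.
For Firm A, Opt1 strictly dominates Opt2 on the remaining columns (P1: 9>8); eliminate Opt2.
Among the remaining strategies, none is strictly dominated by another pure strategy of the same player, so the elimination stops.
Surviving strategies — Firm A: {Opt1}; Firm B: {P1}.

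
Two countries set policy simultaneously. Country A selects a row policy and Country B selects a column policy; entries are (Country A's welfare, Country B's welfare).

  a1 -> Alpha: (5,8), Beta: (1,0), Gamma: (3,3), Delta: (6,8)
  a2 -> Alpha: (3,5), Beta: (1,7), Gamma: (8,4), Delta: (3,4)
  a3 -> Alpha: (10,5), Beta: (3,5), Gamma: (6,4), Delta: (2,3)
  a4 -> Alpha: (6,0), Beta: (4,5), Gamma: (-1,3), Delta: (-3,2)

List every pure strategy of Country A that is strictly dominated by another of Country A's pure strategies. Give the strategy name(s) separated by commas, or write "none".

none

a1: no other strategy beats it everywhere (a2 at Alpha (5>3); a3 at Delta (6>2); a4 at Gamma (3>-1)).
Nothing dominates a2: a1 at Beta (1=1); a3 at Gamma (8>6); a4 at Gamma (8>-1).
a3: no other strategy beats it everywhere (a1 at Alpha (10>5); a2 at Alpha (10>3); a4 at Alpha (10>6)).
a4: no other strategy beats it everywhere (a1 at Alpha (6>5); a2 at Alpha (6>3); a3 at Beta (4>3)).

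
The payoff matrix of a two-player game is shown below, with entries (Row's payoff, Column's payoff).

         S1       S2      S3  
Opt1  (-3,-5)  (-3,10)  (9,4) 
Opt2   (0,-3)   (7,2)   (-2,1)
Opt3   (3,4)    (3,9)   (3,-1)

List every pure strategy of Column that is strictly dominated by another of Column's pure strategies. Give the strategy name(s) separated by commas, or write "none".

S2 strictly dominates S1 — Opt1: 10>-5, Opt2: 2>-3, Opt3: 9>4.
S2: no other strategy beats it everywhere (S1 at Opt1 (10>-5); S3 at Opt1 (10>4)).
S3 is strictly dominated by S2 (Opt1: 10>4, Opt2: 2>1, Opt3: 9>-1).

S1, S3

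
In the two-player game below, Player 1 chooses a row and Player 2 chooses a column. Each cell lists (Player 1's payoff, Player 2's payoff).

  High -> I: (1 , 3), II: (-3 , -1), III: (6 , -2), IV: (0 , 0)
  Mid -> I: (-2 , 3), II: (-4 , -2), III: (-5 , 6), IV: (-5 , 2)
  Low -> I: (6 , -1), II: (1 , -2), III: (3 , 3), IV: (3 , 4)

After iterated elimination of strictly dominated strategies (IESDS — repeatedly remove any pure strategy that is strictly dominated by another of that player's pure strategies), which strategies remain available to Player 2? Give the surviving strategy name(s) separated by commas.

IV

For Player 1, High strictly dominates Mid on the remaining columns (I: 1>-2, II: -3>-4, III: 6>-5, IV: 0>-5); eliminate Mid.
Player 2's strategy II is strictly dominated by I (High: 3>-1, Low: -1>-2) and is removed.
Column III is eliminated: IV beats it against every remaining row (High: 0>-2, Low: 4>3).
Row High is eliminated: Low beats it against every remaining column (I: 6>1, IV: 3>0).
Column I is eliminated: IV beats it against every remaining row (Low: 4>-1).
Among the remaining strategies, none is strictly dominated by another pure strategy of the same player, so the elimination stops.
Surviving strategies — Player 1: {Low}; Player 2: {IV}.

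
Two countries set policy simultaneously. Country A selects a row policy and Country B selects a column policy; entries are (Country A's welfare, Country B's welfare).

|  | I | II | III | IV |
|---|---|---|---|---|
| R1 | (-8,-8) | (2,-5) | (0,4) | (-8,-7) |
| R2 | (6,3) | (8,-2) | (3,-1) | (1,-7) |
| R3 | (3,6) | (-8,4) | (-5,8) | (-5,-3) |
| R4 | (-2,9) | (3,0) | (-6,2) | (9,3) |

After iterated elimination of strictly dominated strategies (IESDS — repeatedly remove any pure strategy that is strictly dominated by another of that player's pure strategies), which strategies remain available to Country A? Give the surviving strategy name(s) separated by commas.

Row R1 is eliminated: R2 beats it against every remaining column (I: 6>-8, II: 8>2, III: 3>0, IV: 1>-8).
Row R3 is eliminated: R2 beats it against every remaining column (I: 6>3, II: 8>-8, III: 3>-5, IV: 1>-5).
Column II is eliminated: I beats it against every remaining row (R2: 3>-2, R4: 9>0).
For Country B, I strictly dominates III on the remaining rows (R2: 3>-1, R4: 9>2); eliminate III.
Column IV is eliminated: I beats it against every remaining row (R2: 3>-7, R4: 9>3).
For Country A, R2 strictly dominates R4 on the remaining columns (I: 6>-2); eliminate R4.
Among the remaining strategies, none is strictly dominated by another pure strategy of the same player, so the elimination stops.
Surviving strategies — Country A: {R2}; Country B: {I}.

R2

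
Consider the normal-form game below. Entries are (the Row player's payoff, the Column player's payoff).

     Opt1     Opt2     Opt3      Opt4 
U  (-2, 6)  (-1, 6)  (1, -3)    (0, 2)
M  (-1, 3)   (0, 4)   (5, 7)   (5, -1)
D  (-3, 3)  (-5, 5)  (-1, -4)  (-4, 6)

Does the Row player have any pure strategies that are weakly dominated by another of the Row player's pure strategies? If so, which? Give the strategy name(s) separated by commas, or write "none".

U, D

M weakly dominates U — Opt1: -1>-2, Opt2: 0>-1, Opt3: 5>1, Opt4: 5>0.
Nothing dominates M: U at Opt1 (-1>-2); D at Opt1 (-1>-3).
U weakly dominates D — Opt1: -2>-3, Opt2: -1>-5, Opt3: 1>-1, Opt4: 0>-4.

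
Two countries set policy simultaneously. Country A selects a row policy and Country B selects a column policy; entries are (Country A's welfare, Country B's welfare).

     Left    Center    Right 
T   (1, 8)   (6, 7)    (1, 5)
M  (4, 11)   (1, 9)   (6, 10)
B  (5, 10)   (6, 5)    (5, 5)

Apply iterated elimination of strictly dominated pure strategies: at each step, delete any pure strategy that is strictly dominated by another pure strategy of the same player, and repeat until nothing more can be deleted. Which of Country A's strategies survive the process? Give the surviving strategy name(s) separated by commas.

Country B's strategy Center is strictly dominated by Left (T: 8>7, M: 11>9, B: 10>5) and is removed.
For Country A, M strictly dominates T on the remaining columns (Left: 4>1, Right: 6>1); eliminate T.
Column Right is eliminated: Left beats it against every remaining row (M: 11>10, B: 10>5).
Country A's strategy M is strictly dominated by B (Left: 5>4) and is removed.
Among the remaining strategies, none is strictly dominated by another pure strategy of the same player, so the elimination stops.
Surviving strategies — Country A: {B}; Country B: {Left}.

B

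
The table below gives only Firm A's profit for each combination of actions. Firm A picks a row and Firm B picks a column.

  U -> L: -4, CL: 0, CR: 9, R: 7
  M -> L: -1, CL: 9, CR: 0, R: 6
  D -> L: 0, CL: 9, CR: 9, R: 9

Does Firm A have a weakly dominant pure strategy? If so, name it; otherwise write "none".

D

D vs U: L: 0>-4, CL: 9>0, CR: 9=9, R: 9>7.
D vs M: L: 0>-1, CL: 9=9, CR: 9>0, R: 9>6.
D is at least as good as every other strategy against every opponent action, so it is weakly dominant.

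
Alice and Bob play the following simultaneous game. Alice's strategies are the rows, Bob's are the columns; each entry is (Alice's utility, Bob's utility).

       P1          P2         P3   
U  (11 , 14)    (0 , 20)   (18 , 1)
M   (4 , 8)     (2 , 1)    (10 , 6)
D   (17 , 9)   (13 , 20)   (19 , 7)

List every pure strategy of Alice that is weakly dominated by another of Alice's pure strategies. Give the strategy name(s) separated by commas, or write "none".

U, M

D weakly dominates U — P1: 17>11, P2: 13>0, P3: 19>18.
M is weakly dominated by D (P1: 17>4, P2: 13>2, P3: 19>10).
D is not dominated — it holds its own against U at P1 (17>11); M at P1 (17>4).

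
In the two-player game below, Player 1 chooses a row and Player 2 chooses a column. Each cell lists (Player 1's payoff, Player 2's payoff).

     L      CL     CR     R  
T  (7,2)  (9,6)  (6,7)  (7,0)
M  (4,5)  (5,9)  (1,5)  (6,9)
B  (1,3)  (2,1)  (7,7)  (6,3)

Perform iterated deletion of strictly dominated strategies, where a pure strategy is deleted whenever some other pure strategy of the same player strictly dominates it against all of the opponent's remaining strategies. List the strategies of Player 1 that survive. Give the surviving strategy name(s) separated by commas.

B

Player 1's strategy M is strictly dominated by T (L: 7>4, CL: 9>5, CR: 6>1, R: 7>6) and is removed.
Player 2's strategy L is strictly dominated by CR (T: 7>2, B: 7>3) and is removed.
Column CL is eliminated: CR beats it against every remaining row (T: 7>6, B: 7>1).
Column R is eliminated: CR beats it against every remaining row (T: 7>0, B: 7>3).
Player 1's strategy T is strictly dominated by B (CR: 7>6) and is removed.
Among the remaining strategies, none is strictly dominated by another pure strategy of the same player, so the elimination stops.
Surviving strategies — Player 1: {B}; Player 2: {CR}.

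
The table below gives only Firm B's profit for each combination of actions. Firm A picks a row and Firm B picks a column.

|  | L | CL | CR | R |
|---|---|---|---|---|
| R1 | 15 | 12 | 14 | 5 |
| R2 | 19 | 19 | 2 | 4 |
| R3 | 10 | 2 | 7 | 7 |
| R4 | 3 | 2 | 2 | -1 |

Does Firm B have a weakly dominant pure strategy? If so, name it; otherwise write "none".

L vs CL: R1: 15>12, R2: 19=19, R3: 10>2, R4: 3>2.
L vs CR: R1: 15>14, R2: 19>2, R3: 10>7, R4: 3>2.
L vs R: R1: 15>5, R2: 19>4, R3: 10>7, R4: 3>-1.
L is at least as good as every other strategy against every opponent action, so it is weakly dominant.

L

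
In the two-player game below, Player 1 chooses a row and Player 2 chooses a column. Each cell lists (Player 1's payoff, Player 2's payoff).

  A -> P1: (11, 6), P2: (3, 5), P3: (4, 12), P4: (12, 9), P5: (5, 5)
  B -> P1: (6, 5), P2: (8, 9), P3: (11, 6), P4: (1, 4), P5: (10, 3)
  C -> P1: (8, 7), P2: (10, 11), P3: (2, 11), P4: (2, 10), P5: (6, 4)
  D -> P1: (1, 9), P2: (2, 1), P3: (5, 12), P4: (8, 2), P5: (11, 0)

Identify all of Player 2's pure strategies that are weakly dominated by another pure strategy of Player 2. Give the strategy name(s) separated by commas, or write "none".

P1, P4, P5

P1 is weakly dominated by P3 (A: 12>6, B: 6>5, C: 11>7, D: 12>9).
P2 is not dominated — it holds its own against P1 at B (9>5); P3 at B (9>6); P4 at B (9>4); P5 at B (9>3).
P3 is not dominated — it holds its own against P1 at A (12>6); P2 at A (12>5); P4 at A (12>9); P5 at A (12>5).
P4 is weakly dominated by P3 (A: 12>9, B: 6>4, C: 11>10, D: 12>2).
P1 weakly dominates P5 — A: 6>5, B: 5>3, C: 7>4, D: 9>0.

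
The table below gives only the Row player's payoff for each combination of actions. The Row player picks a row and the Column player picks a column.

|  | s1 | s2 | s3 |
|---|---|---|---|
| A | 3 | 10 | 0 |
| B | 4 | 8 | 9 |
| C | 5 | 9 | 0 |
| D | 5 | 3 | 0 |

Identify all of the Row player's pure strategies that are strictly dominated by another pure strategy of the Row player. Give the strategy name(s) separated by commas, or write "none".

none

A is not dominated — it holds its own against B at s2 (10>8); C at s2 (10>9); D at s2 (10>3).
B is not dominated — it holds its own against A at s1 (4>3); C at s3 (9>0); D at s2 (8>3).
C: no other strategy beats it everywhere (A at s1 (5>3); B at s1 (5>4); D at s1 (5=5)).
Nothing dominates D: A at s1 (5>3); B at s1 (5>4); C at s1 (5=5).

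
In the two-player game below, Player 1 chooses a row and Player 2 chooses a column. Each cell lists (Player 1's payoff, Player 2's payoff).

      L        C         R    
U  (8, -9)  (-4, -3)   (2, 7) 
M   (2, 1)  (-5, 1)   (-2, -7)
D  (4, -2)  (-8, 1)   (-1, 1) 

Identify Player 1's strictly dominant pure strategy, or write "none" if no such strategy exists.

U

U vs M: L: 8>2, C: -4>-5, R: 2>-2.
U vs D: L: 8>4, C: -4>-8, R: 2>-1.
U strictly beats every other strategy against every opponent action, so it is strictly dominant.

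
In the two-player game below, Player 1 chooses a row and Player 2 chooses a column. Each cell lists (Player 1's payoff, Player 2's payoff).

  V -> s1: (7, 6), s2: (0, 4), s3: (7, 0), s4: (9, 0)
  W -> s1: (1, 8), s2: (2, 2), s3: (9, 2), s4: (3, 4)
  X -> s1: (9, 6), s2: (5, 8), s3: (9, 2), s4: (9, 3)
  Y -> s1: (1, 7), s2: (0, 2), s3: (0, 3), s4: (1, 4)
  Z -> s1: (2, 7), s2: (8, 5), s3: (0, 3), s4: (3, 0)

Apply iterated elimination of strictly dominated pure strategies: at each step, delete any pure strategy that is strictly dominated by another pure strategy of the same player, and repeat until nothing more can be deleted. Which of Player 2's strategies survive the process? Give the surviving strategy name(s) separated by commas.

Player 1's strategy Y is strictly dominated by X (s1: 9>1, s2: 5>0, s3: 9>0, s4: 9>1) and is removed.
For Player 2, s1 strictly dominates s3 on the remaining rows (V: 6>0, W: 8>2, X: 6>2, Z: 7>3); eliminate s3.
For Player 1, X strictly dominates W on the remaining columns (s1: 9>1, s2: 5>2, s4: 9>3); eliminate W.
For Player 2, s1 strictly dominates s4 on the remaining rows (V: 6>0, X: 6>3, Z: 7>0); eliminate s4.
Player 1's strategy V is strictly dominated by X (s1: 9>7, s2: 5>0) and is removed.
Among the remaining strategies, none is strictly dominated by another pure strategy of the same player, so the elimination stops.
Surviving strategies — Player 1: {X, Z}; Player 2: {s1, s2}.

s1, s2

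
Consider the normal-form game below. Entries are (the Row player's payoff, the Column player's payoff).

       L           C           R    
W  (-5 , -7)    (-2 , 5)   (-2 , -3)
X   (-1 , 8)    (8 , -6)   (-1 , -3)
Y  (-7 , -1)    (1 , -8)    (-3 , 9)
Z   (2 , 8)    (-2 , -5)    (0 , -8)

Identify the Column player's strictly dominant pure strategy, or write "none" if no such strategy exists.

none

L fails to dominate C at W (-7<5).
C fails to dominate L at X (-6<8).
R fails to dominate L at X (-3<8).
No single strategy dominates all the others.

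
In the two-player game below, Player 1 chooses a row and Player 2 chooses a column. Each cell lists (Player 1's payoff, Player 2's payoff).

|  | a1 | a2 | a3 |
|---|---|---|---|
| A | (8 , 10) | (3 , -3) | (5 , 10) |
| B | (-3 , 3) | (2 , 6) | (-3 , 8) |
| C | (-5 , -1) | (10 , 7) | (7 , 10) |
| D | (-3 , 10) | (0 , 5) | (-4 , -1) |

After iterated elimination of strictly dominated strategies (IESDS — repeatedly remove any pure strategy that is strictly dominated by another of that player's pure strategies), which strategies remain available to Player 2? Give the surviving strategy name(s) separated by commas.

a1, a3

Row B is eliminated: A beats it against every remaining column (a1: 8>-3, a2: 3>2, a3: 5>-3).
For Player 1, A strictly dominates D on the remaining columns (a1: 8>-3, a2: 3>0, a3: 5>-4); eliminate D.
For Player 2, a3 strictly dominates a2 on the remaining rows (A: 10>-3, C: 10>7); eliminate a2.
Among the remaining strategies, none is strictly dominated by another pure strategy of the same player, so the elimination stops.
Surviving strategies — Player 1: {A, C}; Player 2: {a1, a3}.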